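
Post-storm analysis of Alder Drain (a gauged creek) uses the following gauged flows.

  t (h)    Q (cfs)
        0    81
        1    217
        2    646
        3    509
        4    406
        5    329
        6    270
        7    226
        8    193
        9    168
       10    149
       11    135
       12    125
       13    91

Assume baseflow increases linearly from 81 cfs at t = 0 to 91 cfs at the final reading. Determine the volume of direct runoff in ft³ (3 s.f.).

V ≈ 8.43 × 10^6 ft³

Direct-runoff ordinates (Q − Q_b): 0.00, 135.23, 563.46, 425.69, 321.92, 244.15, 184.38, 139.62, 105.85, 80.08, 60.31, 45.54, 34.77, 0.00 cfs.
ΣQ_DR = 2341 cfs.
With Δt = 1 h = 3600 s, V = ΣQ_DR · Δt = 2341 × 3600 = 8.43 × 10^6 ft³.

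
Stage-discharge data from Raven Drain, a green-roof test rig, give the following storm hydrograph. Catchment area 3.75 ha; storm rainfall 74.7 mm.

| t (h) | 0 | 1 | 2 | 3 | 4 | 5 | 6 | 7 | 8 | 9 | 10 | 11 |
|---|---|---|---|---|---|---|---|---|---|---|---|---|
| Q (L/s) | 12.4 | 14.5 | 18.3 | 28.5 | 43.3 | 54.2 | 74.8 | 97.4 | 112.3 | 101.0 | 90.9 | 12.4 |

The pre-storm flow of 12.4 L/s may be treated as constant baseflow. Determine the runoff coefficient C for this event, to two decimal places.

ΣQ_DR = 511.2 L/s; V = ΣQ_DR·Δt = 1.840 × 10^6 L.
Runoff depth d = V / A = 49.08 mm.
C = d / P = 49.08 / 74.7 = 0.66.

C ≈ 0.66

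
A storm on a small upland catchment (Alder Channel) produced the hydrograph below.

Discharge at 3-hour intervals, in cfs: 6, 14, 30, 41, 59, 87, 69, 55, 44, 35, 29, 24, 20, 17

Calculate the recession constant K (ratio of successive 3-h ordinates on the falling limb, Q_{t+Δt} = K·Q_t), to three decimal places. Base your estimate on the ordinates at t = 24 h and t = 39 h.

K ≈ 0.827

Using the recession-limb readings at t = 24 h and t = 39 h: Q falls from 44 to 17 cfs over 5 intervals.
K = (Q₂/Q₁)^(1/5) = (17/44)^(1/5) = 0.827.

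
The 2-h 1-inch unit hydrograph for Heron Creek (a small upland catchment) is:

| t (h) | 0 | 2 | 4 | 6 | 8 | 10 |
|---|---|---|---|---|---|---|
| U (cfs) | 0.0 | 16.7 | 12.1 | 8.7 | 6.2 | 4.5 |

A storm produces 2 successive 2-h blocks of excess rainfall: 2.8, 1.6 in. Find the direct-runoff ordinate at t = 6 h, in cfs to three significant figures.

By discrete convolution, Q_j = Σ (P_i / 1 in) · U_{j−i}.
At t = 6 h (j=3): Q = (2.8/1)·8.7 + (1.6/1)·12.1 = 43.7 cfs.

Q ≈ 43.7 cfs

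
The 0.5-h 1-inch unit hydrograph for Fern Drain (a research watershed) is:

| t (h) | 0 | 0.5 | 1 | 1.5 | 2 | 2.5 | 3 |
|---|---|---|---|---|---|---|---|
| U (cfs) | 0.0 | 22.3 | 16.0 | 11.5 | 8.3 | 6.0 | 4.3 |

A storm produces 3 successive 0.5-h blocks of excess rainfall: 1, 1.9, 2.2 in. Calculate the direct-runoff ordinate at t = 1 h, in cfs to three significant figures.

Q ≈ 58.4 cfs

By discrete convolution, Q_j = Σ (P_i / 1 in) · U_{j−i}.
At t = 1 h (j=2): Q = (1/1)·16.0 + (1.9/1)·22.3 + (2.2/1)·0.0 = 58.4 cfs.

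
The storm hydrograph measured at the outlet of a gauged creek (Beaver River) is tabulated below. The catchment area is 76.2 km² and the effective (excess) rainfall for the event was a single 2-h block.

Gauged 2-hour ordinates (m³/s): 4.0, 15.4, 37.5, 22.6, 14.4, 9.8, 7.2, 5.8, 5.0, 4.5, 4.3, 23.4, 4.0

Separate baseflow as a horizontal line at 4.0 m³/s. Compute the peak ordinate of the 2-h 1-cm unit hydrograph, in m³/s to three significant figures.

U_p ≈ 33.5 m³/s

Direct runoff: 0.0, 11.4, 33.5, 18.6, 10.4, 5.8, 3.2, 1.8, 1.0, 0.5, 0.3, 19.4, 0.0 m³/s; ΣQ_DR = 105.9 m³/s, peak = 33.5 m³/s.
Runoff depth d = ΣQ_DR·Δt / A = 105.9 × 7200 / (76.2 km²) = 10.01 mm.
The 1-cm UH is the DRH scaled by (10 mm)/d, so U_p = 33.5 × 10/10.01 = 33.5 m³/s.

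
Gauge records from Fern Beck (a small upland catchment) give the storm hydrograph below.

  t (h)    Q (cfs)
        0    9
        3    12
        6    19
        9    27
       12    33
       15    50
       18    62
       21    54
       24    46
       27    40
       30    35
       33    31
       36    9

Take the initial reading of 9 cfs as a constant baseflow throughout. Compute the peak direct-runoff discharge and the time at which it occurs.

Q_p = 53.0 cfs at t = 18 h

Subtracting baseflow gives direct-runoff ordinates: 0.0, 3.0, 10.0, 18.0, 24.0, 41.0, 53.0, 45.0, 37.0, 31.0, 26.0, 22.0, 0.0 cfs.
The maximum is 53.0 cfs, occurring at the reading for t = 18 h.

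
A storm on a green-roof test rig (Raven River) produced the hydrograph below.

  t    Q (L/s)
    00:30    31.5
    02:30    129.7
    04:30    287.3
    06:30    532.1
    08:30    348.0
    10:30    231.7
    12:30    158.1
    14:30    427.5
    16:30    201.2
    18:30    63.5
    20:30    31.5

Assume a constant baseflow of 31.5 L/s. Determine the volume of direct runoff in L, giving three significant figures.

Direct-runoff ordinates (Q − Q_b): 0.0, 98.2, 255.8, 500.6, 316.5, 200.2, 126.6, 396.0, 169.7, 32.0, 0.0 L/s.
ΣQ_DR = 2096 L/s.
With Δt = 2 h = 7200 s, V = ΣQ_DR · Δt = 2096 × 7200 = 1.51 × 10^7 L.

V ≈ 1.51 × 10^7 L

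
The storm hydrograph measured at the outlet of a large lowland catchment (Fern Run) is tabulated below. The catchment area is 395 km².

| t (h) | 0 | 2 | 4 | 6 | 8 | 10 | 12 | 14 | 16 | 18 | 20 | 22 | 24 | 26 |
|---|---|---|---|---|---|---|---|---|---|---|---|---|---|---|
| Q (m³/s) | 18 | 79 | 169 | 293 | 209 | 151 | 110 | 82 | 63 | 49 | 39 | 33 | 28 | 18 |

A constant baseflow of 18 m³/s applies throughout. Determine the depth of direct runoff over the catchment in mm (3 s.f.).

Direct runoff: 0.0, 61.0, 151.0, 275.0, 191.0, 133.0, 92.0, 64.0, 45.0, 31.0, 21.0, 15.0, 10.0, 0.0 m³/s; ΣQ_DR = 1089 m³/s.
V = ΣQ_DR · Δt = 1089 × 7200 s = 7.841 × 10^6 m³.
Over A = 395 km², depth = V / A = 19.9 mm.

d ≈ 19.9 mm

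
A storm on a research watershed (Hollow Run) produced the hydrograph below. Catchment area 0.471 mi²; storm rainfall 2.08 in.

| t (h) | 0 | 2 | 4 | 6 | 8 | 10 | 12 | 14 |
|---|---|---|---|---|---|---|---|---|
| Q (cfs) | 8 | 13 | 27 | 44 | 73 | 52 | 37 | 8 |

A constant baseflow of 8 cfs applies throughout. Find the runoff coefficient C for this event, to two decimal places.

C ≈ 0.63

ΣQ_DR = 198.0 cfs; V = ΣQ_DR·Δt = 1.426 × 10^6 ft³.
Runoff depth d = V / A = 1.303 in.
C = d / P = 1.303 / 2.08 = 0.63.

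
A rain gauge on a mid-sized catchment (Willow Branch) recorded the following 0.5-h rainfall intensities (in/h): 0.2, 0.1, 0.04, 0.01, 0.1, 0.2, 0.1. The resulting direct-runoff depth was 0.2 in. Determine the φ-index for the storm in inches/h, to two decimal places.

φ ≈ 0.06 in/h

Only the 5 blocks with intensity above φ contribute runoff: 0.2, 0.1, 0.1, 0.2, 0.1 in/h.
Σ(I−φ)·Δt = d  ⇒  (0.2+0.1+0.1+0.2+0.1 − 5φ)·0.5 = 0.2
φ = (0.7000 − 0.2/0.5) / 5 = 0.06 in/h.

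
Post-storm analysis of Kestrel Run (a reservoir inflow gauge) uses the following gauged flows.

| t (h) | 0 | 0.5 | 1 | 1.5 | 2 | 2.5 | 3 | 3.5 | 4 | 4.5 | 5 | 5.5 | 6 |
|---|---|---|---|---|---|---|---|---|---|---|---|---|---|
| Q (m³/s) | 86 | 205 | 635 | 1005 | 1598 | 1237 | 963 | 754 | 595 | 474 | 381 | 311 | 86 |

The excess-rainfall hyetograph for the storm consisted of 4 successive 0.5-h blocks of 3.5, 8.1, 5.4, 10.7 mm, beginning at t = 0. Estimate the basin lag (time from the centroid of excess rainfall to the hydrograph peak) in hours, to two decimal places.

Centroid of excess rainfall: t_c = Σ P_i·t̄_i / ΣP_i = 1.1706 h (block centres at 0.25, 0.75, 1.25, 1.75 h).
Hydrograph peak occurs at t = 2 h, so basin lag t_L = 2 − 1.1706 = 0.83 h.

t_L ≈ 0.83 h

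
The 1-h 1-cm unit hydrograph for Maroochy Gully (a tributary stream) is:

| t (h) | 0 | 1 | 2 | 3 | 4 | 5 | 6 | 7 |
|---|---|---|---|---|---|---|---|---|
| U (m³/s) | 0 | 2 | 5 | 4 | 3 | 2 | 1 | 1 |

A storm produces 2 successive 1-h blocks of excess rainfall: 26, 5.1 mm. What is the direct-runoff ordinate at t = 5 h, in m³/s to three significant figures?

Q ≈ 6.73 m³/s

By discrete convolution, Q_j = Σ (P_i / 10 mm) · U_{j−i}.
At t = 5 h (j=5): Q = (26/10)·2 + (5.1/10)·3 = 6.73 m³/s.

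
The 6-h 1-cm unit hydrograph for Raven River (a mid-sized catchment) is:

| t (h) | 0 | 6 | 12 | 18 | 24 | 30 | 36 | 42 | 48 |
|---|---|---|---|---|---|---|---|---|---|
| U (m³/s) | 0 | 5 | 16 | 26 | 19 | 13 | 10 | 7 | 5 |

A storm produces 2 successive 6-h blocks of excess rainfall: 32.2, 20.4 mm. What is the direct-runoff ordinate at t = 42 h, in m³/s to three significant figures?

Q ≈ 42.9 m³/s

By discrete convolution, Q_j = Σ (P_i / 10 mm) · U_{j−i}.
At t = 42 h (j=7): Q = (32.2/10)·7 + (20.4/10)·10 = 42.9 m³/s.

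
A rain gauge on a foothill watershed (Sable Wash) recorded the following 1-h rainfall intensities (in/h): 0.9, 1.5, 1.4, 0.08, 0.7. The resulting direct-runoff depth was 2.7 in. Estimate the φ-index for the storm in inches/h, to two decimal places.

Only the 4 blocks with intensity above φ contribute runoff: 0.9, 1.5, 1.4, 0.7 in/h.
Σ(I−φ)·Δt = d  ⇒  (0.9+1.5+1.4+0.7 − 4φ)·1 = 2.7
φ = (4.500 − 2.7/1) / 4 = 0.45 in/h.

φ ≈ 0.45 in/h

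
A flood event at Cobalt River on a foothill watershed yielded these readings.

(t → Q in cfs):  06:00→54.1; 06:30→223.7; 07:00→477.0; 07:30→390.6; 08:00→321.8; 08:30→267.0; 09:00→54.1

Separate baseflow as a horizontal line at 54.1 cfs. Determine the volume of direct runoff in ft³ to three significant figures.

V ≈ 2.54 × 10^6 ft³

Direct-runoff ordinates (Q − Q_b): 0.0, 169.6, 422.9, 336.5, 267.7, 212.9, 0.0 cfs.
ΣQ_DR = 1410 cfs.
With Δt = 0.5 h = 1800 s, V = ΣQ_DR · Δt = 1410 × 1800 = 2.54 × 10^6 ft³.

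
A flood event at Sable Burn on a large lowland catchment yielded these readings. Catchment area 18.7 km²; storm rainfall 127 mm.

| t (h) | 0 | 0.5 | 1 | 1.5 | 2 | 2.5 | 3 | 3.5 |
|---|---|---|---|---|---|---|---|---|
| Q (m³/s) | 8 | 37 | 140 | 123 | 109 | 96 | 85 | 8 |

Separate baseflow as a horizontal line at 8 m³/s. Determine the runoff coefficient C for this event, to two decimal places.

ΣQ_DR = 542.0 m³/s; V = ΣQ_DR·Δt = 9.756 × 10^5 m³.
Runoff depth d = V / A = 52.17 mm.
C = d / P = 52.17 / 127 = 0.41.

C ≈ 0.41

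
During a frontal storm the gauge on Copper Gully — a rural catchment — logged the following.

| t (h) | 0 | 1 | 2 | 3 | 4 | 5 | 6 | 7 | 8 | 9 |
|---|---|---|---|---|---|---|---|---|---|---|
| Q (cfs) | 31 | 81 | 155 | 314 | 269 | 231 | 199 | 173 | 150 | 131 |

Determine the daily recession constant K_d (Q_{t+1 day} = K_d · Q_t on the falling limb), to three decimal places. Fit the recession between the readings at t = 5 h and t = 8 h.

Between t = 5 h and t = 8 h the flow falls from 231 to 150 cfs over 3×1 h = 3 h.
Per-interval ratio K = (150/231)^(1/3) = 0.8660; K_d = K^(24/1) = 0.032.

K_d ≈ 0.032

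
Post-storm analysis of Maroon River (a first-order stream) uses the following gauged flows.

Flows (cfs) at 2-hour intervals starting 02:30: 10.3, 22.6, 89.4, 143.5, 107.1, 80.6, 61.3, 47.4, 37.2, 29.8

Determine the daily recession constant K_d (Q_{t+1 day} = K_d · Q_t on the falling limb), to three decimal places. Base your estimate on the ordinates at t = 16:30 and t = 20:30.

Between t = 16:30 and t = 20:30 the flow falls from 47.4 to 29.8 cfs over 2×2 h = 4 h.
Per-interval ratio K = (29.8/47.4)^(1/2) = 0.7929; K_d = K^(24/2) = 0.062.

K_d ≈ 0.062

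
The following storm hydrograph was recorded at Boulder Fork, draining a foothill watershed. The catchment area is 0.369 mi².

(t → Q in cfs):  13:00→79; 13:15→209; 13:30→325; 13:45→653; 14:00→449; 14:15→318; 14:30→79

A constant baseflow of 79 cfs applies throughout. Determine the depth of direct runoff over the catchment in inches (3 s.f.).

d ≈ 1.64 in

Direct runoff: 0.0, 130.0, 246.0, 574.0, 370.0, 239.0, 0.0 cfs; ΣQ_DR = 1559 cfs.
V = ΣQ_DR · Δt = 1559 × 900 s = 1.403 × 10^6 ft³.
Over A = 0.369 mi², depth = V / A = 1.64 in.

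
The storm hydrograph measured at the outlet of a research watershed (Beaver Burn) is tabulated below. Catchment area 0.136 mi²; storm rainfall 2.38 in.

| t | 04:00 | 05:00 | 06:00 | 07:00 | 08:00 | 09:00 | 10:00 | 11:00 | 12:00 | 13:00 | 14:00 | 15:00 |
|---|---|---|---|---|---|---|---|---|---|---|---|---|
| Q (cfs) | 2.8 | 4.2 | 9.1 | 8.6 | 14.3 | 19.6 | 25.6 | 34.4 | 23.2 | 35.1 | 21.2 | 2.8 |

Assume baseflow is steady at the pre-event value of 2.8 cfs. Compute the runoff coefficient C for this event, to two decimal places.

C ≈ 0.80

ΣQ_DR = 167.3 cfs; V = ΣQ_DR·Δt = 6.023 × 10^5 ft³.
Runoff depth d = V / A = 1.906 in.
C = d / P = 1.906 / 2.38 = 0.80.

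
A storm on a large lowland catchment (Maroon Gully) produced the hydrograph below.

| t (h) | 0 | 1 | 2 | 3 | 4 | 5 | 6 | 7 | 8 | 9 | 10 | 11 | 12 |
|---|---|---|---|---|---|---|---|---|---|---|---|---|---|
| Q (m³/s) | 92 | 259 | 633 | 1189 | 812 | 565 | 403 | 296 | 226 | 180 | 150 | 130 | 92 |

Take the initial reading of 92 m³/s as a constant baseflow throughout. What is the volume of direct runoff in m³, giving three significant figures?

V ≈ 1.38 × 10^7 m³

Direct-runoff ordinates (Q − Q_b): 0.0, 167.0, 541.0, 1097.0, 720.0, 473.0, 311.0, 204.0, 134.0, 88.0, 58.0, 38.0, 0.0 m³/s.
ΣQ_DR = 3831 m³/s.
With Δt = 1 h = 3600 s, V = ΣQ_DR · Δt = 3831 × 3600 = 1.38 × 10^7 m³.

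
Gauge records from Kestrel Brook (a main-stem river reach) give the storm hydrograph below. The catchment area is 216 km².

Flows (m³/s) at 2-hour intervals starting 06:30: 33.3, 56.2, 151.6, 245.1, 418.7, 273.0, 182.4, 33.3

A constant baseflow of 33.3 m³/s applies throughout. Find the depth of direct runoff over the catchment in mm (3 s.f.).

Direct runoff: 0.0, 22.9, 118.3, 211.8, 385.4, 239.7, 149.1, 0.0 m³/s; ΣQ_DR = 1127 m³/s.
V = ΣQ_DR · Δt = 1127 × 7200 s = 8.116 × 10^6 m³.
Over A = 216 km², depth = V / A = 37.6 mm.

d ≈ 37.6 mm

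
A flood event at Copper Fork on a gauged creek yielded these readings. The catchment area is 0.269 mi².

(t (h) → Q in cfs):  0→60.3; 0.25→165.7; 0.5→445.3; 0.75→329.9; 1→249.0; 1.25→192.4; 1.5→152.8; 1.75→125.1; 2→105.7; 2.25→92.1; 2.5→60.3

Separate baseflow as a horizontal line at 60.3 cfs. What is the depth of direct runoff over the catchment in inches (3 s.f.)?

Direct runoff: 0.0, 105.4, 385.0, 269.6, 188.7, 132.1, 92.5, 64.8, 45.4, 31.8, 0.0 cfs; ΣQ_DR = 1315 cfs.
V = ΣQ_DR · Δt = 1315 × 900 s = 1.184 × 10^6 ft³.
Over A = 0.269 mi², depth = V / A = 1.89 in.

d ≈ 1.89 in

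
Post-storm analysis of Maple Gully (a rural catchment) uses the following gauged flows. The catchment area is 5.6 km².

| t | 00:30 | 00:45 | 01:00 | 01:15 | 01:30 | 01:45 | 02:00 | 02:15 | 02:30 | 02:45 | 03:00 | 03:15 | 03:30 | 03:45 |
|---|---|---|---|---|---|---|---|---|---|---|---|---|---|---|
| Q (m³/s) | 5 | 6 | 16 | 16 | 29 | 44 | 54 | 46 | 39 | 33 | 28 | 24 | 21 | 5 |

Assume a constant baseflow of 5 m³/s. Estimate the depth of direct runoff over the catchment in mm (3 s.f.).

Direct runoff: 0.0, 1.0, 11.0, 11.0, 24.0, 39.0, 49.0, 41.0, 34.0, 28.0, 23.0, 19.0, 16.0, 0.0 m³/s; ΣQ_DR = 296.0 m³/s.
V = ΣQ_DR · Δt = 296.0 × 900 s = 2.664 × 10^5 m³.
Over A = 5.6 km², depth = V / A = 47.6 mm.

d ≈ 47.6 mm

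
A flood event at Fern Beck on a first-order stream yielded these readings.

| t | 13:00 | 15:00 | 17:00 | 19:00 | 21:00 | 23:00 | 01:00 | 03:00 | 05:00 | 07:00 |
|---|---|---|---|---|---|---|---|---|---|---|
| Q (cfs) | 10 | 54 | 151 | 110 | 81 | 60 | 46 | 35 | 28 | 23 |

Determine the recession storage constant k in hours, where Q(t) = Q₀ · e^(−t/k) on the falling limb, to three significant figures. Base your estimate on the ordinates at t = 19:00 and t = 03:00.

k ≈ 6.99 h

On the falling limb, Q drops from 110 to 35 cfs between t = 19:00 and t = 03:00 (Δt = 8 h).
k = −Δt / ln(Q₂/Q₁) = −8 / ln(35/110) = 6.99 h.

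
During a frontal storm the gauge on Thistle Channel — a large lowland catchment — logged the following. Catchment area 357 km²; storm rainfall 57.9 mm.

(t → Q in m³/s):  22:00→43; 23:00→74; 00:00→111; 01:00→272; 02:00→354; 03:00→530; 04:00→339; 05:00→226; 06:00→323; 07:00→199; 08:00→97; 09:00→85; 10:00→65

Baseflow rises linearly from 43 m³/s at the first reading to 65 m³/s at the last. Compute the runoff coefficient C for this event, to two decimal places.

ΣQ_DR = 2016 m³/s; V = ΣQ_DR·Δt = 7.258 × 10^6 m³.
Runoff depth d = V / A = 20.33 mm.
C = d / P = 20.33 / 57.9 = 0.35.

C ≈ 0.35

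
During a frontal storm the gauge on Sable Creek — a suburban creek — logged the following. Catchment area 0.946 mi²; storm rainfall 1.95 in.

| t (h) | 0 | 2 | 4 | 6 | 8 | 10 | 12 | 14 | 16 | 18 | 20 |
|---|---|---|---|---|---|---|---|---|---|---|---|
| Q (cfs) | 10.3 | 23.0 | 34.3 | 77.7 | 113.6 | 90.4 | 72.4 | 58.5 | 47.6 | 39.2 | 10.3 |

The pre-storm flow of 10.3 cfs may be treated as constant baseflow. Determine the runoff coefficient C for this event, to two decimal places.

ΣQ_DR = 464.0 cfs; V = ΣQ_DR·Δt = 3.341 × 10^6 ft³.
Runoff depth d = V / A = 1.520 in.
C = d / P = 1.520 / 1.95 = 0.78.

C ≈ 0.78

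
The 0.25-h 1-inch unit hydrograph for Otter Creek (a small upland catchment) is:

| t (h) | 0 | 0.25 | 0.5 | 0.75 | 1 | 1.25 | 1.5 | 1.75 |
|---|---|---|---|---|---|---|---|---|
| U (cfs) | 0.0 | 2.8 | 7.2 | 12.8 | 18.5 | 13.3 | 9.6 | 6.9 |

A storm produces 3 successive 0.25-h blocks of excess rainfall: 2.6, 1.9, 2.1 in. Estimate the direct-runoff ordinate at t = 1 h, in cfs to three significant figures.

By discrete convolution, Q_j = Σ (P_i / 1 in) · U_{j−i}.
At t = 1 h (j=4): Q = (2.6/1)·18.5 + (1.9/1)·12.8 + (2.1/1)·7.2 = 87.5 cfs.

Q ≈ 87.5 cfs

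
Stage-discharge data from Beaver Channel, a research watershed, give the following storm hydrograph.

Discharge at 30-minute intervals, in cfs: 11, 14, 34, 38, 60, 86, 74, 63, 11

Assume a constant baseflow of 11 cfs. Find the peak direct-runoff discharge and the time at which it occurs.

Q_p = 75.0 cfs at t = 2.5 h

Subtracting baseflow gives direct-runoff ordinates: 0.0, 3.0, 23.0, 27.0, 49.0, 75.0, 63.0, 52.0, 0.0 cfs.
The maximum is 75.0 cfs, occurring at the reading for t = 2.5 h.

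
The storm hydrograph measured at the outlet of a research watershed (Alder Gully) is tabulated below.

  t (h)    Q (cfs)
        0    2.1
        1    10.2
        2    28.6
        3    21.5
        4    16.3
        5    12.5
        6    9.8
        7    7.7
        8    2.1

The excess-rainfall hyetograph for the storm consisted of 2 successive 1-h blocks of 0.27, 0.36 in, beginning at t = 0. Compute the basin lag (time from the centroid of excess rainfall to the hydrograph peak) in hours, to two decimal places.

t_L ≈ 0.93 h

Centroid of excess rainfall: t_c = Σ P_i·t̄_i / ΣP_i = 1.0714 h (block centres at 0.5, 1.5 h).
Hydrograph peak occurs at t = 2 h, so basin lag t_L = 2 − 1.0714 = 0.93 h.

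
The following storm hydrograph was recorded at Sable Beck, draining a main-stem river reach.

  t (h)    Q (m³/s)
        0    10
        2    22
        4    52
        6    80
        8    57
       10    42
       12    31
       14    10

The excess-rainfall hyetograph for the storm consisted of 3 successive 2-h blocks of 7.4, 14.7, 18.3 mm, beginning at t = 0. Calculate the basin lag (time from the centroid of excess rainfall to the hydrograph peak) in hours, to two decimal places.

t_L ≈ 2.46 h

Centroid of excess rainfall: t_c = Σ P_i·t̄_i / ΣP_i = 3.5396 h (block centres at 1, 3, 5 h).
Hydrograph peak occurs at t = 6 h, so basin lag t_L = 6 − 3.5396 = 2.46 h.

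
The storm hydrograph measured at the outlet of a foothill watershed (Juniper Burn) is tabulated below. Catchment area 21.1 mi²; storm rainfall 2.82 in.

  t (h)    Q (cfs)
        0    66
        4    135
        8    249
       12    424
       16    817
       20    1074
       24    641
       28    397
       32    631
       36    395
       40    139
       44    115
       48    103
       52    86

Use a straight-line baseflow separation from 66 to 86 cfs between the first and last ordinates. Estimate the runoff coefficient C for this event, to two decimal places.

ΣQ_DR = 4208 cfs; V = ΣQ_DR·Δt = 6.060 × 10^7 ft³.
Runoff depth d = V / A = 1.236 in.
C = d / P = 1.236 / 2.82 = 0.44.

C ≈ 0.44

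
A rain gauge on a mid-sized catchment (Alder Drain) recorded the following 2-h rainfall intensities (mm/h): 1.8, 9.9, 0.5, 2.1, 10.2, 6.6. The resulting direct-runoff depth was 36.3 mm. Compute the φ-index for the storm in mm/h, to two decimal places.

φ ≈ 2.85 mm/h

Only the 3 blocks with intensity above φ contribute runoff: 9.9, 10.2, 6.6 mm/h.
Σ(I−φ)·Δt = d  ⇒  (9.9+10.2+6.6 − 3φ)·2 = 36.3
φ = (26.70 − 36.3/2) / 3 = 2.85 mm/h.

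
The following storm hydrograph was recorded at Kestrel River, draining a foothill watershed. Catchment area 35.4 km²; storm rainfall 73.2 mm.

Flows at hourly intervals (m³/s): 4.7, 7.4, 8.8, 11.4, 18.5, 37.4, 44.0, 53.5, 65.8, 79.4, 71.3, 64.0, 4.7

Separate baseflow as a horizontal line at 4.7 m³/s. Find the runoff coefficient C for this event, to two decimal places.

C ≈ 0.57

ΣQ_DR = 409.8 m³/s; V = ΣQ_DR·Δt = 1.475 × 10^6 m³.
Runoff depth d = V / A = 41.67 mm.
C = d / P = 41.67 / 73.2 = 0.57.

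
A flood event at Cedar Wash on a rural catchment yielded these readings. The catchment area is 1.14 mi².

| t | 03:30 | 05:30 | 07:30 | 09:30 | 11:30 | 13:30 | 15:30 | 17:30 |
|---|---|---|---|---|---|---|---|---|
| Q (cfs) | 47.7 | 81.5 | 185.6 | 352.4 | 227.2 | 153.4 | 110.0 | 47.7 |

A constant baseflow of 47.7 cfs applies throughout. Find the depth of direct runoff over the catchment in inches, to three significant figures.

d ≈ 2.24 in

Direct runoff: 0.0, 33.8, 137.9, 304.7, 179.5, 105.7, 62.3, 0.0 cfs; ΣQ_DR = 823.9 cfs.
V = ΣQ_DR · Δt = 823.9 × 7200 s = 5.932 × 10^6 ft³.
Over A = 1.14 mi², depth = V / A = 2.24 in.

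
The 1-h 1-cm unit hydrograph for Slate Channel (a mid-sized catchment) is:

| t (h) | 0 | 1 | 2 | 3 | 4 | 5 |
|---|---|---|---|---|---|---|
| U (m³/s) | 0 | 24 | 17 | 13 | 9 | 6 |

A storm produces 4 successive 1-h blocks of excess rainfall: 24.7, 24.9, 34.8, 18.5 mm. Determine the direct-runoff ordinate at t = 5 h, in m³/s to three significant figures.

Q ≈ 114 m³/s

By discrete convolution, Q_j = Σ (P_i / 10 mm) · U_{j−i}.
At t = 5 h (j=5): Q = (24.7/10)·6 + (24.9/10)·9 + (34.8/10)·13 + (18.5/10)·17 = 114 m³/s.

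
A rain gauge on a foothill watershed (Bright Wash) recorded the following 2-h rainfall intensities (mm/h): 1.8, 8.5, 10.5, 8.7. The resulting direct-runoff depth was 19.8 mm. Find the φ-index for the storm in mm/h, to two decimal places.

φ ≈ 5.93 mm/h

Only the 3 blocks with intensity above φ contribute runoff: 8.5, 10.5, 8.7 mm/h.
Σ(I−φ)·Δt = d  ⇒  (8.5+10.5+8.7 − 3φ)·2 = 19.8
φ = (27.70 − 19.8/2) / 3 = 5.93 mm/h.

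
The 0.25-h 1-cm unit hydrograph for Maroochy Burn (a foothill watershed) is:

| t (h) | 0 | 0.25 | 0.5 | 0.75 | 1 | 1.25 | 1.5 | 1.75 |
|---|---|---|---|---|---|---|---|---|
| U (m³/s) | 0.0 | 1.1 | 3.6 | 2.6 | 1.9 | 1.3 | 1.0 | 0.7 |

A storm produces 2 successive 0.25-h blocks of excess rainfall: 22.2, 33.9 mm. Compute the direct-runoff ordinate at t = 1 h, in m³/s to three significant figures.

By discrete convolution, Q_j = Σ (P_i / 10 mm) · U_{j−i}.
At t = 1 h (j=4): Q = (22.2/10)·1.9 + (33.9/10)·2.6 = 13.0 m³/s.

Q ≈ 13.0 m³/s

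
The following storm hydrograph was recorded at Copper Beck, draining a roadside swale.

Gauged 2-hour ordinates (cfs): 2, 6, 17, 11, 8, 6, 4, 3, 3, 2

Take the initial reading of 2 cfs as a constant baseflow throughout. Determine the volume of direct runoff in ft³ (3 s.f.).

Direct-runoff ordinates (Q − Q_b): 0.0, 4.0, 15.0, 9.0, 6.0, 4.0, 2.0, 1.0, 1.0, 0.0 cfs.
ΣQ_DR = 42.00 cfs.
With Δt = 2 h = 7200 s, V = ΣQ_DR · Δt = 42.00 × 7200 = 3.02 × 10^5 ft³.

V ≈ 3.02 × 10^5 ft³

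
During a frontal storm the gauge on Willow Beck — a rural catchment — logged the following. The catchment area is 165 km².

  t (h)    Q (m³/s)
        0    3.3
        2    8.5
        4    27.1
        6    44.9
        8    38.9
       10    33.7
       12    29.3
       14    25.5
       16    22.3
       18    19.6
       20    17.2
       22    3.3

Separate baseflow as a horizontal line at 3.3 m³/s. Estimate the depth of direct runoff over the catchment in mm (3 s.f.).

d ≈ 10.2 mm

Direct runoff: 0.0, 5.2, 23.8, 41.6, 35.6, 30.4, 26.0, 22.2, 19.0, 16.3, 13.9, 0.0 m³/s; ΣQ_DR = 234.0 m³/s.
V = ΣQ_DR · Δt = 234.0 × 7200 s = 1.685 × 10^6 m³.
Over A = 165 km², depth = V / A = 10.2 mm.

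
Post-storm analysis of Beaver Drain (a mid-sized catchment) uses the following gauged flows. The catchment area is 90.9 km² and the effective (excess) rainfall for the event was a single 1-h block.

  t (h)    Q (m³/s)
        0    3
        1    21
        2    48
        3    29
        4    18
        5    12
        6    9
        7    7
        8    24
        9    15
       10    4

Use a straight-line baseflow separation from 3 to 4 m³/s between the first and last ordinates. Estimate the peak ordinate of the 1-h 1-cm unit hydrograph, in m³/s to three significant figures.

Direct runoff: 0.00, 17.90, 44.80, 25.70, 14.60, 8.50, 5.40, 3.30, 20.20, 11.10, 0.00 m³/s; ΣQ_DR = 151.5 m³/s, peak = 44.80 m³/s.
Runoff depth d = ΣQ_DR·Δt / A = 151.5 × 3600 / (90.9 km²) = 6.000 mm.
The 1-cm UH is the DRH scaled by (10 mm)/d, so U_p = 44.80 × 10/6.000 = 74.7 m³/s.

U_p ≈ 74.7 m³/s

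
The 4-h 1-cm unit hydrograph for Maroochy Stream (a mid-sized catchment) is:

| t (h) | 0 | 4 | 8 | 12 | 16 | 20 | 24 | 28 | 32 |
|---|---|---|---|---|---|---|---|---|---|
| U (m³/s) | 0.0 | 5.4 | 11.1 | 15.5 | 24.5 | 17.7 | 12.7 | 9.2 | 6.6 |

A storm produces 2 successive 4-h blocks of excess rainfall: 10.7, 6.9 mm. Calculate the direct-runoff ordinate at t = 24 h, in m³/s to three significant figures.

Q ≈ 25.8 m³/s

By discrete convolution, Q_j = Σ (P_i / 10 mm) · U_{j−i}.
At t = 24 h (j=6): Q = (10.7/10)·12.7 + (6.9/10)·17.7 = 25.8 m³/s.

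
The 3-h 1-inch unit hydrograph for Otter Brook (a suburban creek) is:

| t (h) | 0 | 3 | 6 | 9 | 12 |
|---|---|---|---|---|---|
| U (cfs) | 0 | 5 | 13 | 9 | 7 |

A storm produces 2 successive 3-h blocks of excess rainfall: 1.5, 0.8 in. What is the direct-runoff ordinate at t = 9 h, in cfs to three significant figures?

Q ≈ 23.9 cfs

By discrete convolution, Q_j = Σ (P_i / 1 in) · U_{j−i}.
At t = 9 h (j=3): Q = (1.5/1)·9 + (0.8/1)·13 = 23.9 cfs.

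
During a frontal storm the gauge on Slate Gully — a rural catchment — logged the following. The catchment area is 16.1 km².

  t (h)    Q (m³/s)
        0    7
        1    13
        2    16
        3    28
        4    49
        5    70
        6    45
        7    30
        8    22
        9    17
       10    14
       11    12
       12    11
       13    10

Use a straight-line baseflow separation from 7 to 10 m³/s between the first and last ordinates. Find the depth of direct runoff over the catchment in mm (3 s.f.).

Direct runoff: 0.00, 5.77, 8.54, 20.31, 41.08, 61.85, 36.62, 21.38, 13.15, 7.92, 4.69, 2.46, 1.23, 0.00 m³/s; ΣQ_DR = 225.0 m³/s.
V = ΣQ_DR · Δt = 225.0 × 3600 s = 8.100 × 10^5 m³.
Over A = 16.1 km², depth = V / A = 50.3 mm.

d ≈ 50.3 mm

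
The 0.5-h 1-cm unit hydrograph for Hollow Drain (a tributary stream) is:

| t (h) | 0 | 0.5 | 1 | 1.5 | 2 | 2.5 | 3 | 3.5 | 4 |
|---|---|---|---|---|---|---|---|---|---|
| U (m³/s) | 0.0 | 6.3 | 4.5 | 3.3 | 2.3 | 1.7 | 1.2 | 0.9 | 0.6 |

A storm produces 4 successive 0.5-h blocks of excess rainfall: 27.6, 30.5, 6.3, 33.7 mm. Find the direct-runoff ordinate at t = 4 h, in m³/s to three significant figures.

By discrete convolution, Q_j = Σ (P_i / 10 mm) · U_{j−i}.
At t = 4 h (j=8): Q = (27.6/10)·0.6 + (30.5/10)·0.9 + (6.3/10)·1.2 + (33.7/10)·1.7 = 10.9 m³/s.

Q ≈ 10.9 m³/s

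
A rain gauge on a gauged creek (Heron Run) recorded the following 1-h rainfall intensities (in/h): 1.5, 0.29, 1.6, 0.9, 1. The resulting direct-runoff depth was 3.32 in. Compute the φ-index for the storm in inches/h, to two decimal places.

Only the 4 blocks with intensity above φ contribute runoff: 1.5, 1.6, 0.9, 1 in/h.
Σ(I−φ)·Δt = d  ⇒  (1.5+1.6+0.9+1 − 4φ)·1 = 3.32
φ = (5.000 − 3.32/1) / 4 = 0.42 in/h.

φ ≈ 0.42 in/h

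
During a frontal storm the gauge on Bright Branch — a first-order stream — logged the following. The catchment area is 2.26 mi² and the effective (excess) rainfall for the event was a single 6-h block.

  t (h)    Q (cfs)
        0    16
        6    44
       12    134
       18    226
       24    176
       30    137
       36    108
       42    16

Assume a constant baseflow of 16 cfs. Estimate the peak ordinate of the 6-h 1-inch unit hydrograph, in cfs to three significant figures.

Direct runoff: 0.0, 28.0, 118.0, 210.0, 160.0, 121.0, 92.0, 0.0 cfs; ΣQ_DR = 729.0 cfs, peak = 210.0 cfs.
Runoff depth d = ΣQ_DR·Δt / A = 729.0 × 21600 / (2.26 mi²) = 2.999 in.
The 1-inch UH is the DRH scaled by (1 in)/d, so U_p = 210.0 × 1/2.999 = 70.0 cfs.

U_p ≈ 70.0 cfs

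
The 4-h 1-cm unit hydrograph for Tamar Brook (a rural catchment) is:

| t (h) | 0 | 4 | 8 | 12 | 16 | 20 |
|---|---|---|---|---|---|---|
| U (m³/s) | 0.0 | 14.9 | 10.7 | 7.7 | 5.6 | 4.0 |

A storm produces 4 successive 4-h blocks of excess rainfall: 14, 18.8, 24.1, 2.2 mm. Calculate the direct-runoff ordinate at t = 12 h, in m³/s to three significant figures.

Q ≈ 66.8 m³/s

By discrete convolution, Q_j = Σ (P_i / 10 mm) · U_{j−i}.
At t = 12 h (j=3): Q = (14/10)·7.7 + (18.8/10)·10.7 + (24.1/10)·14.9 + (2.2/10)·0.0 = 66.8 m³/s.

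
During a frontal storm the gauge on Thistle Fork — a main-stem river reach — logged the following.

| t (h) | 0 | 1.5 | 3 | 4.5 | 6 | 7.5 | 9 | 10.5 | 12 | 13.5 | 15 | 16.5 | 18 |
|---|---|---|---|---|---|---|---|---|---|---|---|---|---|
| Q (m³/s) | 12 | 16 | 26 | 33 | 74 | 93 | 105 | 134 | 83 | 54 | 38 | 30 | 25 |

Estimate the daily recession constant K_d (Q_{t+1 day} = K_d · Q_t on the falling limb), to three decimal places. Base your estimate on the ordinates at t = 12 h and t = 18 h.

K_d ≈ 0.008

Between t = 12 h and t = 18 h the flow falls from 83 to 25 m³/s over 4×1.5 h = 6 h.
Per-interval ratio K = (25/83)^(1/4) = 0.7408; K_d = K^(24/1.5) = 0.008.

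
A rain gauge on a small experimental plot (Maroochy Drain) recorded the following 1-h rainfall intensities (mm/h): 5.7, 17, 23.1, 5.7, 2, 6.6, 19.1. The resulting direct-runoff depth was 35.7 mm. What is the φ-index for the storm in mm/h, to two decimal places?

φ ≈ 7.83 mm/h

Only the 3 blocks with intensity above φ contribute runoff: 17, 23.1, 19.1 mm/h.
Σ(I−φ)·Δt = d  ⇒  (17+23.1+19.1 − 3φ)·1 = 35.7
φ = (59.20 − 35.7/1) / 3 = 7.83 mm/h.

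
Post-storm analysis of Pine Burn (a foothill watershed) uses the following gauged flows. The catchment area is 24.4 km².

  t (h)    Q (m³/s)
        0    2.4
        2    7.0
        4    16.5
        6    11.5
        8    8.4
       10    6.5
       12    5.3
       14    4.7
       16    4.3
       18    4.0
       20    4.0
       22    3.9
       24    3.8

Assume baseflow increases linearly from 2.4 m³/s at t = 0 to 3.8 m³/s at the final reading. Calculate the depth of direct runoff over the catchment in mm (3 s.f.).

d ≈ 12.4 mm

Direct runoff: 0.00, 4.48, 13.87, 8.75, 5.53, 3.52, 2.20, 1.48, 0.97, 0.55, 0.43, 0.22, 0.00 m³/s; ΣQ_DR = 42.00 m³/s.
V = ΣQ_DR · Δt = 42.00 × 7200 s = 3.024 × 10^5 m³.
Over A = 24.4 km², depth = V / A = 12.4 mm.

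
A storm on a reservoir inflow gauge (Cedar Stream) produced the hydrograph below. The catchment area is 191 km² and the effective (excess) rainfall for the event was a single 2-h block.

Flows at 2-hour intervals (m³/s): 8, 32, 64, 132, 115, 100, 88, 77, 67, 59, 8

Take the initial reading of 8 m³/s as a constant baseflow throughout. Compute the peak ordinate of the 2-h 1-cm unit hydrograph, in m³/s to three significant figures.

U_p ≈ 49.7 m³/s

Direct runoff: 0.0, 24.0, 56.0, 124.0, 107.0, 92.0, 80.0, 69.0, 59.0, 51.0, 0.0 m³/s; ΣQ_DR = 662.0 m³/s, peak = 124.0 m³/s.
Runoff depth d = ΣQ_DR·Δt / A = 662.0 × 7200 / (191 km²) = 24.95 mm.
The 1-cm UH is the DRH scaled by (10 mm)/d, so U_p = 124.0 × 10/24.95 = 49.7 m³/s.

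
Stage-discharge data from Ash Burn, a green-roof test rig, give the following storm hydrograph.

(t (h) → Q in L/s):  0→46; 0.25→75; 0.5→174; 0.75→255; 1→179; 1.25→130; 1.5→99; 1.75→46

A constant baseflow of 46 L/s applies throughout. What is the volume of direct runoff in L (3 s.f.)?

Direct-runoff ordinates (Q − Q_b): 0.0, 29.0, 128.0, 209.0, 133.0, 84.0, 53.0, 0.0 L/s.
ΣQ_DR = 636.0 L/s.
With Δt = 0.25 h = 900 s, V = ΣQ_DR · Δt = 636.0 × 900 = 5.72 × 10^5 L.

V ≈ 5.72 × 10^5 L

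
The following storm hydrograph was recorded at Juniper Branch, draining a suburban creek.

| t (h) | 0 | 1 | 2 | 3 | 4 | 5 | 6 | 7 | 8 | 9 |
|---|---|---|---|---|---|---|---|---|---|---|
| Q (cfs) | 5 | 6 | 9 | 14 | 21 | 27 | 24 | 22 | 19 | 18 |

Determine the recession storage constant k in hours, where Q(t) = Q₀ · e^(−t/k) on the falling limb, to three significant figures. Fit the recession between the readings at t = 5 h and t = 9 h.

k ≈ 9.87 h

On the falling limb, Q drops from 27 to 18 cfs between t = 5 h and t = 9 h (Δt = 4 h).
k = −Δt / ln(Q₂/Q₁) = −4 / ln(18/27) = 9.87 h.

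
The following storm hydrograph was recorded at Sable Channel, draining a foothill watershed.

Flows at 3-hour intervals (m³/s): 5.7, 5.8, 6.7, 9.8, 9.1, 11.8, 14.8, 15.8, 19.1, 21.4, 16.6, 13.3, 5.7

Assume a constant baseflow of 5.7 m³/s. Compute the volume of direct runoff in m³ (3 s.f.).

Direct-runoff ordinates (Q − Q_b): 0.0, 0.1, 1.0, 4.1, 3.4, 6.1, 9.1, 10.1, 13.4, 15.7, 10.9, 7.6, 0.0 m³/s.
ΣQ_DR = 81.50 m³/s.
With Δt = 3 h = 10800 s, V = ΣQ_DR · Δt = 81.50 × 10800 = 8.80 × 10^5 m³.

V ≈ 8.80 × 10^5 m³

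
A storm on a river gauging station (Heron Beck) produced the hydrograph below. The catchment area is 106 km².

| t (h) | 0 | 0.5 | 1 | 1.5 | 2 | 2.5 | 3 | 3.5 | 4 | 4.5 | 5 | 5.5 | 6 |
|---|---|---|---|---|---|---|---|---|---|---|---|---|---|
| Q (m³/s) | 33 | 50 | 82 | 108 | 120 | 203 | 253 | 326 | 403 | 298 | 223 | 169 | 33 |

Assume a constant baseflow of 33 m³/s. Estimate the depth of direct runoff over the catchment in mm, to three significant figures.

Direct runoff: 0.0, 17.0, 49.0, 75.0, 87.0, 170.0, 220.0, 293.0, 370.0, 265.0, 190.0, 136.0, 0.0 m³/s; ΣQ_DR = 1872 m³/s.
V = ΣQ_DR · Δt = 1872 × 1800 s = 3.370 × 10^6 m³.
Over A = 106 km², depth = V / A = 31.8 mm.

d ≈ 31.8 mm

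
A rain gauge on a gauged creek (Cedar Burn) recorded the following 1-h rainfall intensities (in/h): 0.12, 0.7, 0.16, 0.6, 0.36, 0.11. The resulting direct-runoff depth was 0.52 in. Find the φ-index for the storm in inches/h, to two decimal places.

φ ≈ 0.39 in/h

Only the 2 blocks with intensity above φ contribute runoff: 0.7, 0.6 in/h.
Σ(I−φ)·Δt = d  ⇒  (0.7+0.6 − 2φ)·1 = 0.52
φ = (1.300 − 0.52/1) / 2 = 0.39 in/h.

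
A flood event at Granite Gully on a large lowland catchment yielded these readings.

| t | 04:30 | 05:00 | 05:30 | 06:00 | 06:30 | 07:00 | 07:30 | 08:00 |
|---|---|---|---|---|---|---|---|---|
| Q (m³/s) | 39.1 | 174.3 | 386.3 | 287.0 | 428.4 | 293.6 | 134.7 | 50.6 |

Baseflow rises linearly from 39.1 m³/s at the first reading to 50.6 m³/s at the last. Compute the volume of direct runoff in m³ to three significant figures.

Direct-runoff ordinates (Q − Q_b): 0.00, 133.56, 343.91, 242.97, 382.73, 246.29, 85.74, 0.00 m³/s.
ΣQ_DR = 1435 m³/s.
With Δt = 0.5 h = 1800 s, V = ΣQ_DR · Δt = 1435 × 1800 = 2.58 × 10^6 m³.

V ≈ 2.58 × 10^6 m³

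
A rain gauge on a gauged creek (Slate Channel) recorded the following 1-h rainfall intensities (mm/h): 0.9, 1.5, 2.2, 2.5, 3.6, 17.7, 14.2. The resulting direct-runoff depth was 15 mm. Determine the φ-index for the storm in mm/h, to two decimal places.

Only the 2 blocks with intensity above φ contribute runoff: 17.7, 14.2 mm/h.
Σ(I−φ)·Δt = d  ⇒  (17.7+14.2 − 2φ)·1 = 15
φ = (31.90 − 15/1) / 2 = 8.45 mm/h.

φ ≈ 8.45 mm/h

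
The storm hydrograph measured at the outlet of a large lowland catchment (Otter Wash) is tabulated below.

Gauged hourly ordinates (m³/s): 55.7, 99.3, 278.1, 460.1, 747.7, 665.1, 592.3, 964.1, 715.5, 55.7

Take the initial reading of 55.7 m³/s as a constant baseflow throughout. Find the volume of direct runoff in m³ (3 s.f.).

Direct-runoff ordinates (Q − Q_b): 0.0, 43.6, 222.4, 404.4, 692.0, 609.4, 536.6, 908.4, 659.8, 0.0 m³/s.
ΣQ_DR = 4077 m³/s.
With Δt = 1 h = 3600 s, V = ΣQ_DR · Δt = 4077 × 3600 = 1.47 × 10^7 m³.

V ≈ 1.47 × 10^7 m³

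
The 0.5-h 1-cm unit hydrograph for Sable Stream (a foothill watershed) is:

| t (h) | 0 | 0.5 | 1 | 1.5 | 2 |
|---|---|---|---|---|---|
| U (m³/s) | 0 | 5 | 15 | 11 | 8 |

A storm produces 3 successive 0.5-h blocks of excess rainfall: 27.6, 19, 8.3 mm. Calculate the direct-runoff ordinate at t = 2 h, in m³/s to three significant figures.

By discrete convolution, Q_j = Σ (P_i / 10 mm) · U_{j−i}.
At t = 2 h (j=4): Q = (27.6/10)·8 + (19/10)·11 + (8.3/10)·15 = 55.4 m³/s.

Q ≈ 55.4 m³/s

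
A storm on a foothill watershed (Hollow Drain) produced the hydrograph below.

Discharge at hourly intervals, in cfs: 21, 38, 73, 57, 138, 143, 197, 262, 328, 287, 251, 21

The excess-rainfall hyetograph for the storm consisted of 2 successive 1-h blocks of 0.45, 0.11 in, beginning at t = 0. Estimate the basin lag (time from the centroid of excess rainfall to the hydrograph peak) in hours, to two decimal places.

Centroid of excess rainfall: t_c = Σ P_i·t̄_i / ΣP_i = 0.6964 h (block centres at 0.5, 1.5 h).
Hydrograph peak occurs at t = 8 h, so basin lag t_L = 8 − 0.6964 = 7.30 h.

t_L ≈ 7.30 h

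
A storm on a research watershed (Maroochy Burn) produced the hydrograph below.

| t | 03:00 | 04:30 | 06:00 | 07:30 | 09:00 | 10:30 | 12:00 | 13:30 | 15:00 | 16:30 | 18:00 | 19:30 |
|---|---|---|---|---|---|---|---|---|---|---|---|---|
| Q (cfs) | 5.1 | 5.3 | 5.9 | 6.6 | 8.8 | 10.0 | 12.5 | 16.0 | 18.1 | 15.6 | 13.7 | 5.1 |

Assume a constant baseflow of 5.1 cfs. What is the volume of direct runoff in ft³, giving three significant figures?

V ≈ 3.32 × 10^5 ft³

Direct-runoff ordinates (Q − Q_b): 0.0, 0.2, 0.8, 1.5, 3.7, 4.9, 7.4, 10.9, 13.0, 10.5, 8.6, 0.0 cfs.
ΣQ_DR = 61.50 cfs.
With Δt = 1.5 h = 5400 s, V = ΣQ_DR · Δt = 61.50 × 5400 = 3.32 × 10^5 ft³.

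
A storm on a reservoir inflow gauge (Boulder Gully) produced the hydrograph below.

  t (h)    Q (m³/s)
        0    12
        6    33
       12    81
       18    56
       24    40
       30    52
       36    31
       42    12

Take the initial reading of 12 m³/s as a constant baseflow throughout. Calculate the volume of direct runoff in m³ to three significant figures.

Direct-runoff ordinates (Q − Q_b): 0.0, 21.0, 69.0, 44.0, 28.0, 40.0, 19.0, 0.0 m³/s.
ΣQ_DR = 221.0 m³/s.
With Δt = 6 h = 21600 s, V = ΣQ_DR · Δt = 221.0 × 21600 = 4.77 × 10^6 m³.

V ≈ 4.77 × 10^6 m³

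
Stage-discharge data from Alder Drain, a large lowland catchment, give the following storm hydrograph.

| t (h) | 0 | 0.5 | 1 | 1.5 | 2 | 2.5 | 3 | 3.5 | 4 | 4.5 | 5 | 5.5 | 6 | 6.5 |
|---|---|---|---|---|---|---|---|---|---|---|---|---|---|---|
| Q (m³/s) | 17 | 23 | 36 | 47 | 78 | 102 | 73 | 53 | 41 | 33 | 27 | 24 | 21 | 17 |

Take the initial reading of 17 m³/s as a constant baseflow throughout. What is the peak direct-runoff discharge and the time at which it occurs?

Q_p = 85.0 m³/s at t = 2.5 h

Subtracting baseflow gives direct-runoff ordinates: 0.0, 6.0, 19.0, 30.0, 61.0, 85.0, 56.0, 36.0, 24.0, 16.0, 10.0, 7.0, 4.0, 0.0 m³/s.
The maximum is 85.0 m³/s, occurring at the reading for t = 2.5 h.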